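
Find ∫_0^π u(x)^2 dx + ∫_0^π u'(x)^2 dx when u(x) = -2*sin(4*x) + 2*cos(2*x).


||u||_{H^1(0,π)}^2 = 44*π

u'(x) = -4*sin(2*x) - 8*cos(4*x).
Expand u² and (u')² and integrate term by term on (0, π), using: for integers n ≥ 1, ∫_0^π sin²(nx) dx = ∫_0^π cos²(nx) dx = π/2; for n ≠ n', ∫_0^π sin(nx)sin(n'x) dx = ∫_0^π cos(nx)cos(n'x) dx = 0; and by product-to-sum, ∫_0^π sin(nx)cos(n'x) dx = ½∫_0^π [sin((n+n')x) + sin((n−n')x)] dx, which is 0 when n+n' is even and 2n/(n²−n'²) when n+n' is odd (it need not vanish on (0, π)).
  u² squared terms: (-2)²·∫sin(4x)² dx = 4·π/2 = 2*π;  (2)²·∫cos(2x)² dx = 4·π/2 = 2*π.
  u² cross terms: 2·(-2)·(2)·∫sin(4x)·cos(2x) dx = -8·(0) = 0.
  So ∫_0^π u² dx = 2*π + 2*π + 0 = 4*π.
  (u')² squared terms: (-8)²·∫cos(4x)² dx = 64·π/2 = 32*π;  (-4)²·∫sin(2x)² dx = 16·π/2 = 8*π.
  (u')² cross terms: 2·(-8)·(-4)·∫cos(4x)·sin(2x) dx = 64·(0) = 0.
  So ∫_0^π (u')² dx = 32*π + 8*π + 0 = 40*π.
||u||_{H^1}^2 = (4*π) + (40*π) = 44*π.


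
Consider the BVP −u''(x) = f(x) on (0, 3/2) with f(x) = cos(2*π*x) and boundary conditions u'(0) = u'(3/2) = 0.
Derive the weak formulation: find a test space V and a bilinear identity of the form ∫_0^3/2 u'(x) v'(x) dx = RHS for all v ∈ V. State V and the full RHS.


V = H^1(0, 3/2) (no boundary constraint on v; u is determined up to an additive constant); weak form: ∫_0^3/2 u'v' dx = ∫_0^3/2 (cos(2*π*x)) v dx for all v ∈ V.

Multiply both sides by a test function v and integrate from 0 to 3/2:
  ∫_0^3/2 −u''(x) v(x) dx = ∫_0^3/2 f(x) v(x) dx.
Integrate the LHS by parts once:
  ∫_0^3/2 −u'' v dx = −[u'(x) v(x)]_0^3/2 + ∫_0^3/2 u'(x) v'(x) dx.
Thus ∫_0^3/2 u'(x) v'(x) dx = ∫_0^3/2 f(x) v(x) dx + [u'(x) v(x)]_0^3/2.
Choose V so that boundary terms are either known or forced to vanish.
u has homogeneous Neumann: u'(0) = u'(3/2) = 0. So [u' v]_0^3/2 = 0·v(3/2) − 0·v(0) = 0 for any v; take V = H^1(0, 3/2).
Weak formulation: find u (satisfying any essential BC) such that ∫_0^3/2 u'(x) v'(x) dx = ∫_0^3/2 f v dx for all v ∈ V (homogeneous Neumann, so boundary terms vanish).
Substituting f(x) = cos(2*π*x), the right-hand side is ∫_0^3/2 (cos(2*π*x)) v dx.
Compatibility check (pure Neumann): taking v ≡ 1 ∈ V gives 0 = ∫_0^3/2 f dx + (0) − (0), i.e. ∫_0^3/2 f dx must equal u'(0) − u'(3/2) = 0. Indeed ∫_0^3/2 (cos(2*π*x)) dx = 0, so the data are compatible. The solution is then unique only up to an additive constant (fix it e.g. by requiring ∫_0^3/2 u dx = 0).


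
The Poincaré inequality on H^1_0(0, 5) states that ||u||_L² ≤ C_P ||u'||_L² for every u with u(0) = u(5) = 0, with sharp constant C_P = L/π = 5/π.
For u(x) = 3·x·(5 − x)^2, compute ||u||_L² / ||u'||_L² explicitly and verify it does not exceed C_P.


||u||_L² / ||u'||_L² = 5*sqrt(14)/14 < C_P = 5/π.

u(x) = 3·x·(5 − x)^2, so u'(x) = 3*(x - 5)*(3*x - 5).
u(x) = 3·x·(5 − x)^2 vanishes at x = 0 and x = 5, so u ∈ H^1_0(0, 5). Differentiate via the product rule and integrate the resulting polynomials term by term.
  ∫_0^5 u² dx = ∫_0^5 (9*x^6 - 180*x^5 + 1350*x^4 - 4500*x^3 + 5625*x^2) dx. Term by term:
    ∫_0^5 9*x^6 dx = 703125/7;  ∫_0^5 -180*x^5 dx = -468750;  ∫_0^5 1350*x^4 dx = 843750;
    ∫_0^5 -4500*x^3 dx = -703125;  ∫_0^5 5625*x^2 dx = 234375.
  Sum: 703125/7 − 468750 + 843750 − 703125 + 234375 = 46875/7.
  ∫_0^5 (u')² dx = ∫_0^5 (81*x^4 - 1080*x^3 + 4950*x^2 - 9000*x + 5625) dx. Term by term:
    ∫_0^5 81*x^4 dx = 50625;  ∫_0^5 -1080*x^3 dx = -168750;  ∫_0^5 4950*x^2 dx = 206250;
    ∫_0^5 -9000*x dx = -112500;  ∫_0^5 5625 dx = 28125.
  Sum: 50625 − 168750 + 206250 − 112500 + 28125 = 3750.
∫_0^5 u² dx = 46875/7, so ||u||_L² = 125*sqrt(21)/7.
∫_0^5 (u')² dx = 3750, so ||u'||_L² = 25*sqrt(6).
Ratio ||u||_L² / ||u'||_L² = 5*sqrt(14)/14.
Sharp Poincaré constant on H^1_0(0, 5) is C_P = L/π = 5/π, achieved by sin(π/5·x).
A polynomial bump cannot attain the sharp Poincaré constant (only the first sine eigenfunction does), so the ratio is strictly less than C_P, consistent with ||u||_L² ≤ C_P ||u'||_L².


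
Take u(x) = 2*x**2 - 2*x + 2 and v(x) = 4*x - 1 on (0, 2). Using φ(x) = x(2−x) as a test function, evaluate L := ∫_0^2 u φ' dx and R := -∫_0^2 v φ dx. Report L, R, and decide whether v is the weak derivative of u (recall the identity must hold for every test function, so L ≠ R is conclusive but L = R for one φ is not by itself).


LHS = -8/3, RHS = -4. No, v is not the weak derivative of u.

u(x) = 2*x**2 - 2*x + 2, classical derivative u'(x) = 4*x - 2.
φ(x) = x(2−x), so φ'(x) = 2 - 2*x.
Note φ(0) = φ(2) = 0, so the boundary term u·φ vanishes.
LHS = ∫_0^2 u(x) φ'(x) dx = ∫_0^2 (-4*x^3 + 8*x^2 - 8*x + 4) dx. Term by term:
  ∫_0^2 -4*x^3 dx = -16;  ∫_0^2 8*x^2 dx = 64/3;  ∫_0^2 -8*x dx = -16;
  ∫_0^2 4 dx = 8.
Sum: -16 + 64/3 − 16 + 8 = -8/3.
So LHS = -8/3.
∫_0^2 v(x) φ(x) dx = ∫_0^2 (-4*x^3 + 9*x^2 - 2*x) dx. Term by term:
  ∫_0^2 -4*x^3 dx = -16;  ∫_0^2 9*x^2 dx = 24;  ∫_0^2 -2*x dx = -4.
Sum: -16 + 24 − 4 = 4.
So RHS = -∫_0^2 v(x) φ(x) dx = -4.
LHS − RHS = 4/3 ≠ 0, so the identity fails.
(For a valid weak derivative the identity must hold for EVERY test function, in particular this one. The failure shows v is NOT the weak derivative of u.)
Correct weak derivative would be u'(x) = 4*x - 2.


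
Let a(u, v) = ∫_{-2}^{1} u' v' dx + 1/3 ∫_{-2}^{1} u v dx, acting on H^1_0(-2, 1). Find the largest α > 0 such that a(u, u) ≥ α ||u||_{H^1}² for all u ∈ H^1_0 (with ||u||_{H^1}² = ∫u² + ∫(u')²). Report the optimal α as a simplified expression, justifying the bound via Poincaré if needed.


α = (3 + π^2)/(9 + π^2)

Coercivity of a(·,·) on H^1_0(-2, 1) means a(u, u) ≥ α ||u||_{H^1}² for every u ∈ H^1_0.
The interval has length L = 3, and Poincaré/coercivity depend only on L. Here a(u, u) = ∫(u')² + (1/3)·∫u².
Here 0 < c = 1/3 < 1. The condition a(u,u) ≥ α||u||_{H^1}² reads (1−α)∫(u')² ≥ (α−c)∫u². Any admissible α is ≤ 1 (rapidly oscillating u have ∫u²/∫(u')² → 0), and α = 1 would force 0 ≥ (1−c)∫u², impossible since c < 1; so 1−α > 0. By the sharp Poincaré inequality on H^1_0 of an interval of length L, ∫(u')² ≥ (π/L)²∫u² with equality for the first sine mode sin(π(x−x₀)/L) (x₀ the left endpoint), so the inequality holds for all u iff (1−α)(π/L)² ≥ α − c, i.e. α ≤ ((π/L)² + c)/((π/L)² + 1) = (1 + c(L/π)²)/(1 + (L/π)²). With (π/L)² = π^2/9 and c = 1/3, the largest admissible constant is α = ((π/L)² + c)/((π/L)² + 1).
Simplifying, α = (3 + π^2)/(9 + π^2).


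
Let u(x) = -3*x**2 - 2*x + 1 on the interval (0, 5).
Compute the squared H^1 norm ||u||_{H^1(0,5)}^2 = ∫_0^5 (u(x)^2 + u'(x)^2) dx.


||u||_{H^1}^2 = 27575/3

The H^1 norm (squared) on an interval (0, L) is
  ||u||_{H^1}^2 = ∫_0^L u(x)^2 dx + ∫_0^L u'(x)^2 dx.
Compute u'(x) = -6*x - 2.
Then u(x)^2 = 9*x**4 + 12*x**3 - 2*x**2 - 4*x + 1 and u'(x)^2 = 36*x**2 + 24*x + 4.
Integrate each monomial from 0 to 5 using ∫_0^5 c·x^n dx = c·5^(n+1)/(n+1):
  ∫_0^5 u(x)^2 dx = ∫_0^5 (9*x^4 + 12*x^3 - 2*x^2 - 4*x + 1) dx. Term by term:
    ∫_0^5 9*x^4 dx = 5625;  ∫_0^5 12*x^3 dx = 1875;  ∫_0^5 -2*x^2 dx = -250/3;
    ∫_0^5 -4*x dx = -50;  ∫_0^5 1 dx = 5.
  Sum: 5625 + 1875 − 250/3 − 50 + 5 = 22115/3.
  ∫_0^5 u'(x)^2 dx = ∫_0^5 (36*x^2 + 24*x + 4) dx. Term by term:
    ∫_0^5 36*x^2 dx = 1500;  ∫_0^5 24*x dx = 300;  ∫_0^5 4 dx = 20.
  Sum: 1500 + 300 + 20 = 1820.
Adding: ||u||_{H^1}^2 = 22115/3 + 1820 = 27575/3.


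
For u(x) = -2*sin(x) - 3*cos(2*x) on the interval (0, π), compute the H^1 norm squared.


||u||_{H^1(0,π)}^2 = -40 + 53*π/2

u'(x) = 6*sin(2*x) - 2*cos(x).
Expand u² and (u')² and integrate term by term on (0, π), using: for integers n ≥ 1, ∫_0^π sin²(nx) dx = ∫_0^π cos²(nx) dx = π/2; for n ≠ n', ∫_0^π sin(nx)sin(n'x) dx = ∫_0^π cos(nx)cos(n'x) dx = 0; and by product-to-sum, ∫_0^π sin(nx)cos(n'x) dx = ½∫_0^π [sin((n+n')x) + sin((n−n')x)] dx, which is 0 when n+n' is even and 2n/(n²−n'²) when n+n' is odd (it need not vanish on (0, π)).
  u² squared terms: (-3)²·∫cos(2x)² dx = 9·π/2 = 9*π/2;  (-2)²·∫sin(x)² dx = 4·π/2 = 2*π.
  u² cross terms: 2·(-3)·(-2)·∫cos(2x)·sin(x) dx = 12·(-2/3) = -8.
  So ∫_0^π u² dx = 9*π/2 + 2*π − 8 = -8 + 13*π/2.
  (u')² squared terms: (-2)²·∫cos(x)² dx = 4·π/2 = 2*π;  (6)²·∫sin(2x)² dx = 36·π/2 = 18*π.
  (u')² cross terms: 2·(-2)·(6)·∫cos(x)·sin(2x) dx = -24·(4/3) = -32.
  So ∫_0^π (u')² dx = 2*π + 18*π − 32 = -32 + 20*π.
||u||_{H^1}^2 = (-8 + 13*π/2) + (-32 + 20*π) = -40 + 53*π/2.


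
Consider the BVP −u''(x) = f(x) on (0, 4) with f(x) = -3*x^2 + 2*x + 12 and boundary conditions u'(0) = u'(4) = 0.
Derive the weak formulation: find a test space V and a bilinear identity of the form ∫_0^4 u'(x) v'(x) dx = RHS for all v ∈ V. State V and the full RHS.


V = H^1(0, 4) (no boundary constraint on v; u is determined up to an additive constant); weak form: ∫_0^4 u'v' dx = ∫_0^4 (-3*x^2 + 2*x + 12) v dx for all v ∈ V.

Multiply both sides by a test function v and integrate from 0 to 4:
  ∫_0^4 −u''(x) v(x) dx = ∫_0^4 f(x) v(x) dx.
Integrate the LHS by parts once:
  ∫_0^4 −u'' v dx = −[u'(x) v(x)]_0^4 + ∫_0^4 u'(x) v'(x) dx.
Thus ∫_0^4 u'(x) v'(x) dx = ∫_0^4 f(x) v(x) dx + [u'(x) v(x)]_0^4.
Choose V so that boundary terms are either known or forced to vanish.
u has homogeneous Neumann: u'(0) = u'(4) = 0. So [u' v]_0^4 = 0·v(4) − 0·v(0) = 0 for any v; take V = H^1(0, 4).
Weak formulation: find u (satisfying any essential BC) such that ∫_0^4 u'(x) v'(x) dx = ∫_0^4 f v dx for all v ∈ V (homogeneous Neumann, so boundary terms vanish).
Substituting f(x) = -3*x^2 + 2*x + 12, the right-hand side is ∫_0^4 (-3*x^2 + 2*x + 12) v dx.
Compatibility check (pure Neumann): taking v ≡ 1 ∈ V gives 0 = ∫_0^4 f dx + (0) − (0), i.e. ∫_0^4 f dx must equal u'(0) − u'(4) = 0. Indeed ∫_0^4 (-3*x^2 + 2*x + 12) dx = 0, so the data are compatible. The solution is then unique only up to an additive constant (fix it e.g. by requiring ∫_0^4 u dx = 0).


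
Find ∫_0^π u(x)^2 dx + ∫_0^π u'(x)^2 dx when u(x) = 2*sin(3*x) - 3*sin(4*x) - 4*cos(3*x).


||u||_{H^1(0,π)}^2 = 1920/7 + 353*π/2

u'(x) = 12*sin(3*x) + 6*cos(3*x) - 12*cos(4*x).
Expand u² and (u')² and integrate term by term on (0, π), using: for integers n ≥ 1, ∫_0^π sin²(nx) dx = ∫_0^π cos²(nx) dx = π/2; for n ≠ n', ∫_0^π sin(nx)sin(n'x) dx = ∫_0^π cos(nx)cos(n'x) dx = 0; and by product-to-sum, ∫_0^π sin(nx)cos(n'x) dx = ½∫_0^π [sin((n+n')x) + sin((n−n')x)] dx, which is 0 when n+n' is even and 2n/(n²−n'²) when n+n' is odd (it need not vanish on (0, π)).
  u² squared terms: (-4)²·∫cos(3x)² dx = 16·π/2 = 8*π;  (-3)²·∫sin(4x)² dx = 9·π/2 = 9*π/2;  (2)²·∫sin(3x)² dx = 4·π/2 = 2*π.
  u² cross terms: 2·(-4)·(-3)·∫cos(3x)·sin(4x) dx = 24·(8/7) = 192/7;  2·(-4)·(2)·∫cos(3x)·sin(3x) dx = -16·(0) = 0;  2·(-3)·(2)·∫sin(4x)·sin(3x) dx = -12·(0) = 0.
  So ∫_0^π u² dx = 8*π + 9*π/2 + 2*π + 192/7 + 0 + 0 = 192/7 + 29*π/2.
  (u')² squared terms: (-12)²·∫cos(4x)² dx = 144·π/2 = 72*π;  (6)²·∫cos(3x)² dx = 36·π/2 = 18*π;  (12)²·∫sin(3x)² dx = 144·π/2 = 72*π.
  (u')² cross terms: 2·(-12)·(6)·∫cos(4x)·cos(3x) dx = -144·(0) = 0;  2·(-12)·(12)·∫cos(4x)·sin(3x) dx = -288·(-6/7) = 1728/7;  2·(6)·(12)·∫cos(3x)·sin(3x) dx = 144·(0) = 0.
  So ∫_0^π (u')² dx = 72*π + 18*π + 72*π + 0 + 1728/7 + 0 = 1728/7 + 162*π.
||u||_{H^1}^2 = (192/7 + 29*π/2) + (1728/7 + 162*π) = 1920/7 + 353*π/2.


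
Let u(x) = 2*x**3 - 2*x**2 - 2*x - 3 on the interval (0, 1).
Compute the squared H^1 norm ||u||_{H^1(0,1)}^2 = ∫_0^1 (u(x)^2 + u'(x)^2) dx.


||u||_{H^1}^2 = 2342/105

The H^1 norm (squared) on an interval (0, L) is
  ||u||_{H^1}^2 = ∫_0^L u(x)^2 dx + ∫_0^L u'(x)^2 dx.
Compute u'(x) = 6*x**2 - 4*x - 2.
Then u(x)^2 = 4*x**6 - 8*x**5 - 4*x**4 - 4*x**3 + 16*x**2 + 12*x + 9 and u'(x)^2 = 36*x**4 - 48*x**3 - 8*x**2 + 16*x + 4.
Integrate each monomial from 0 to 1 using ∫_0^1 c·x^n dx = c·1^(n+1)/(n+1):
  ∫_0^1 u(x)^2 dx = ∫_0^1 (4*x^6 - 8*x^5 - 4*x^4 - 4*x^3 + 16*x^2 + 12*x + 9) dx. Term by term:
    ∫_0^1 4*x^6 dx = 4/7;  ∫_0^1 -8*x^5 dx = -4/3;  ∫_0^1 -4*x^4 dx = -4/5;
    ∫_0^1 -4*x^3 dx = -1;  ∫_0^1 16*x^2 dx = 16/3;  ∫_0^1 12*x dx = 6;
    ∫_0^1 9 dx = 9.
  Sum: 4/7 − 4/3 − 4/5 − 1 + 16/3 + 6 + 9 = 622/35.
  ∫_0^1 u'(x)^2 dx = ∫_0^1 (36*x^4 - 48*x^3 - 8*x^2 + 16*x + 4) dx. Term by term:
    ∫_0^1 36*x^4 dx = 36/5;  ∫_0^1 -48*x^3 dx = -12;  ∫_0^1 -8*x^2 dx = -8/3;
    ∫_0^1 16*x dx = 8;  ∫_0^1 4 dx = 4.
  Sum: 36/5 − 12 − 8/3 + 8 + 4 = 68/15.
Adding: ||u||_{H^1}^2 = 622/35 + 68/15 = 2342/105.


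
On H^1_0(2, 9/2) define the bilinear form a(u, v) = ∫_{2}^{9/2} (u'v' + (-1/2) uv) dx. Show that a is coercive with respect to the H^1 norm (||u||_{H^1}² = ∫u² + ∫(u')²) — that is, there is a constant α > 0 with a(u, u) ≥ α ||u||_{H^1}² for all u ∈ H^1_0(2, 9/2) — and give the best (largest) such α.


α = (-25 + 8*π^2)/(2*(25 + 4*π^2))

Coercivity of a(·,·) on H^1_0(2, 9/2) means a(u, u) ≥ α ||u||_{H^1}² for every u ∈ H^1_0.
The interval has length L = 5/2, and Poincaré/coercivity depend only on L. Here a(u, u) = ∫(u')² + (-1/2)·∫u².
Here c = -1/2 < 0 with |c| < (π/L)² = 4*π^2/25, so coercivity still holds. The condition a(u,u) ≥ α||u||_{H^1}² reads (1−α)∫(u')² ≥ (α−c)∫u². Any admissible α is ≤ 1 (rapidly oscillating u have ∫u²/∫(u')² → 0), and α = 1 would force 0 ≥ (1−c)∫u², impossible since c < 1; so 1−α > 0. By the sharp Poincaré inequality on H^1_0 of an interval of length L, ∫(u')² ≥ (π/L)²∫u² with equality for the first sine mode sin(π(x−x₀)/L) (x₀ the left endpoint), so the inequality holds for all u iff (1−α)(π/L)² ≥ α − c, i.e. α ≤ ((π/L)² + c)/((π/L)² + 1) = (1 + c(L/π)²)/(1 + (L/π)²). (Direct route, valid since c ≤ 0: Poincaré gives c∫u² ≥ c(L/π)²∫(u')², so a(u,u) ≥ (1 + c(L/π)²)∫(u')², while ||u||_{H^1}² ≤ (1 + (L/π)²)∫(u')²; dividing yields the same α.) With (π/L)² = 4*π^2/25 and c = -1/2, the largest admissible constant is α = ((π/L)² + c)/((π/L)² + 1).
Simplifying, α = (-25 + 8*π^2)/(2*(25 + 4*π^2)).


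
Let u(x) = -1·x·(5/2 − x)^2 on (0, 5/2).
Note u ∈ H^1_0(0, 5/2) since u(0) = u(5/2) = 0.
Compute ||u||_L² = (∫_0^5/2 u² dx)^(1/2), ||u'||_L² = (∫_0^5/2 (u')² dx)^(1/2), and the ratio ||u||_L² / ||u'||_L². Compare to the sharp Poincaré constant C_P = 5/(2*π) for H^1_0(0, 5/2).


||u||_L² / ||u'||_L² = 5*sqrt(14)/28 < C_P = 5/(2*π).

u(x) = -1·x·(5/2 − x)^2, so u'(x) = (5 - 6*x)*(2*x - 5)/4.
u(x) = -1·x·(5/2 − x)^2 vanishes at x = 0 and x = 5/2, so u ∈ H^1_0(0, 5/2). Differentiate via the product rule and integrate the resulting polynomials term by term.
  ∫_0^5/2 u² dx = ∫_0^5/2 (x^6 - 10*x^5 + 75*x^4/2 - 125*x^3/2 + 625*x^2/16) dx. Term by term:
    ∫_0^5/2 x^6 dx = 78125/896;  ∫_0^5/2 -10*x^5 dx = -78125/192;  ∫_0^5/2 75*x^4/2 dx = 46875/64;
    ∫_0^5/2 -125*x^3/2 dx = -78125/128;  ∫_0^5/2 625*x^2/16 dx = 78125/384.
  Sum: 78125/896 − 78125/192 + 46875/64 − 78125/128 + 78125/384 = 15625/2688.
  ∫_0^5/2 (u')² dx = ∫_0^5/2 (9*x^4 - 60*x^3 + 275*x^2/2 - 125*x + 625/16) dx. Term by term:
    ∫_0^5/2 9*x^4 dx = 5625/32;  ∫_0^5/2 -60*x^3 dx = -9375/16;  ∫_0^5/2 275*x^2/2 dx = 34375/48;
    ∫_0^5/2 -125*x dx = -3125/8;  ∫_0^5/2 625/16 dx = 3125/32.
  Sum: 5625/32 − 9375/16 + 34375/48 − 3125/8 + 3125/32 = 625/48.
∫_0^5/2 u² dx = 15625/2688, so ||u||_L² = 125*sqrt(42)/336.
∫_0^5/2 (u')² dx = 625/48, so ||u'||_L² = 25*sqrt(3)/12.
Ratio ||u||_L² / ||u'||_L² = 5*sqrt(14)/28.
Sharp Poincaré constant on H^1_0(0, 5/2) is C_P = L/π = 5/(2*π), achieved by sin(2*π/5·x).
A polynomial bump cannot attain the sharp Poincaré constant (only the first sine eigenfunction does), so the ratio is strictly less than C_P, consistent with ||u||_L² ≤ C_P ||u'||_L².


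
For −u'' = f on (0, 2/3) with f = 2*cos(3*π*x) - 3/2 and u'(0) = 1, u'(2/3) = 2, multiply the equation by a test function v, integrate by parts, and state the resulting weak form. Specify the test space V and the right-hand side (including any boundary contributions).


V = H^1(0, 2/3) (v unrestricted at boundary; u is determined up to an additive constant); weak form: ∫_0^2/3 u'v' dx = ∫_0^2/3 (2*cos(3*π*x) - 3/2) v dx + 2·v(2/3) − v(0) for all v ∈ V.

Multiply both sides by a test function v and integrate from 0 to 2/3:
  ∫_0^2/3 −u''(x) v(x) dx = ∫_0^2/3 f(x) v(x) dx.
Integrate the LHS by parts once:
  ∫_0^2/3 −u'' v dx = −[u'(x) v(x)]_0^2/3 + ∫_0^2/3 u'(x) v'(x) dx.
Thus ∫_0^2/3 u'(x) v'(x) dx = ∫_0^2/3 f(x) v(x) dx + [u'(x) v(x)]_0^2/3.
Choose V so that boundary terms are either known or forced to vanish.
u has inhomogeneous Neumann u'(0) = 1, u'(2/3) = 2. [u' v]_0^2/3 = (2)·v(2/3) − (1)·v(0) = 2·v(2/3) − v(0). Take V = H^1(0, 2/3); boundary term becomes part of RHS.
Weak formulation: find u (satisfying any essential BC) such that ∫_0^2/3 u'(x) v'(x) dx = ∫_0^2/3 f v dx + 2·v(2/3) − v(0) for all v ∈ V (Neumann data are natural BCs: they enter the RHS as boundary terms).
Substituting f(x) = 2*cos(3*π*x) - 3/2, the right-hand side is ∫_0^2/3 (2*cos(3*π*x) - 3/2) v dx + 2·v(2/3) − v(0).
Compatibility check (pure Neumann): taking v ≡ 1 ∈ V gives 0 = ∫_0^2/3 f dx + (2) − (1), i.e. ∫_0^2/3 f dx must equal u'(0) − u'(2/3) = -1. Indeed ∫_0^2/3 (2*cos(3*π*x) - 3/2) dx = -1, so the data are compatible. The solution is then unique only up to an additive constant (fix it e.g. by requiring ∫_0^2/3 u dx = 0).


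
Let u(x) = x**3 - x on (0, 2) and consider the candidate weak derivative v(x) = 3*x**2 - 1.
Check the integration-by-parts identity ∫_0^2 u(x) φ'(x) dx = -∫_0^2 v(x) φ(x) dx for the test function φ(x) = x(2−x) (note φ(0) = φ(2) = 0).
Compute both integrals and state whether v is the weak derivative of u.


LHS = -52/15, RHS = -52/15. Yes, v = u' weakly.

u(x) = x**3 - x, classical derivative u'(x) = 3*x**2 - 1.
φ(x) = x(2−x), so φ'(x) = 2 - 2*x.
Note φ(0) = φ(2) = 0, so the boundary term u·φ vanishes.
LHS = ∫_0^2 u(x) φ'(x) dx = ∫_0^2 (-2*x^4 + 2*x^3 + 2*x^2 - 2*x) dx. Term by term:
  ∫_0^2 -2*x^4 dx = -64/5;  ∫_0^2 2*x^3 dx = 8;  ∫_0^2 2*x^2 dx = 16/3;
  ∫_0^2 -2*x dx = -4.
Sum: -64/5 + 8 + 16/3 − 4 = -52/15.
So LHS = -52/15.
∫_0^2 v(x) φ(x) dx = ∫_0^2 (-3*x^4 + 6*x^3 + x^2 - 2*x) dx. Term by term:
  ∫_0^2 -3*x^4 dx = -96/5;  ∫_0^2 6*x^3 dx = 24;  ∫_0^2 x^2 dx = 8/3;
  ∫_0^2 -2*x dx = -4.
Sum: -96/5 + 24 + 8/3 − 4 = 52/15.
So RHS = -∫_0^2 v(x) φ(x) dx = -52/15.
LHS = RHS, so the identity holds for this test φ.
Moreover u is smooth here and v(x) = u'(x) = 3*x**2 - 1 pointwise, so the identity holds for every test function. Hence v is the weak derivative of u.


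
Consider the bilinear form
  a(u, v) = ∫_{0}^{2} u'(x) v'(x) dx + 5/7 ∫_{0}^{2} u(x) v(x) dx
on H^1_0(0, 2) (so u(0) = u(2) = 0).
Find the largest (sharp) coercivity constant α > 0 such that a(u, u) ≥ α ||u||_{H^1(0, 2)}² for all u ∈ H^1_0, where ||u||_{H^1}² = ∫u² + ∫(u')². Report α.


α = (20/7 + π^2)/(4 + π^2)

Coercivity of a(·,·) on H^1_0(0, 2) means a(u, u) ≥ α ||u||_{H^1}² for every u ∈ H^1_0.
The interval has length L = 2, and Poincaré/coercivity depend only on L. Here a(u, u) = ∫(u')² + (5/7)·∫u².
Here 0 < c = 5/7 < 1. The condition a(u,u) ≥ α||u||_{H^1}² reads (1−α)∫(u')² ≥ (α−c)∫u². Any admissible α is ≤ 1 (rapidly oscillating u have ∫u²/∫(u')² → 0), and α = 1 would force 0 ≥ (1−c)∫u², impossible since c < 1; so 1−α > 0. By the sharp Poincaré inequality on H^1_0 of an interval of length L, ∫(u')² ≥ (π/L)²∫u² with equality for the first sine mode sin(π(x−x₀)/L) (x₀ the left endpoint), so the inequality holds for all u iff (1−α)(π/L)² ≥ α − c, i.e. α ≤ ((π/L)² + c)/((π/L)² + 1) = (1 + c(L/π)²)/(1 + (L/π)²). With (π/L)² = π^2/4 and c = 5/7, the largest admissible constant is α = ((π/L)² + c)/((π/L)² + 1).
Simplifying, α = (20/7 + π^2)/(4 + π^2).


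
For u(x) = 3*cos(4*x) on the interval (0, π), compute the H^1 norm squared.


||u||_{H^1(0,π)}^2 = 153*π/2

u'(x) = -12*sin(4*x).
Expand u² and (u')² and integrate term by term on (0, π), using: for integers n ≥ 1, ∫_0^π sin²(nx) dx = ∫_0^π cos²(nx) dx = π/2; for n ≠ n', ∫_0^π sin(nx)sin(n'x) dx = ∫_0^π cos(nx)cos(n'x) dx = 0; and by product-to-sum, ∫_0^π sin(nx)cos(n'x) dx = ½∫_0^π [sin((n+n')x) + sin((n−n')x)] dx, which is 0 when n+n' is even and 2n/(n²−n'²) when n+n' is odd (it need not vanish on (0, π)).
  u² squared terms: (3)²·∫cos(4x)² dx = 9·π/2 = 9*π/2.
  So ∫_0^π u² dx = 9*π/2.
  (u')² squared terms: (-12)²·∫sin(4x)² dx = 144·π/2 = 72*π.
  So ∫_0^π (u')² dx = 72*π.
||u||_{H^1}^2 = (9*π/2) + (72*π) = 153*π/2.


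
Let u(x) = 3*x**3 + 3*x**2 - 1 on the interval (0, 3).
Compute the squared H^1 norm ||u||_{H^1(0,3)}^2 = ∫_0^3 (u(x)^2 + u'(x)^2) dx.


||u||_{H^1}^2 = 163959/14

The H^1 norm (squared) on an interval (0, L) is
  ||u||_{H^1}^2 = ∫_0^L u(x)^2 dx + ∫_0^L u'(x)^2 dx.
Compute u'(x) = 9*x**2 + 6*x.
Then u(x)^2 = 9*x**6 + 18*x**5 + 9*x**4 - 6*x**3 - 6*x**2 + 1 and u'(x)^2 = 81*x**4 + 108*x**3 + 36*x**2.
Integrate each monomial from 0 to 3 using ∫_0^3 c·x^n dx = c·3^(n+1)/(n+1):
  ∫_0^3 u(x)^2 dx = ∫_0^3 (9*x^6 + 18*x^5 + 9*x^4 - 6*x^3 - 6*x^2 + 1) dx. Term by term:
    ∫_0^3 9*x^6 dx = 19683/7;  ∫_0^3 18*x^5 dx = 2187;  ∫_0^3 9*x^4 dx = 2187/5;
    ∫_0^3 -6*x^3 dx = -243/2;  ∫_0^3 -6*x^2 dx = -54;  ∫_0^3 1 dx = 3.
  Sum: 19683/7 + 2187 + 2187/5 − 243/2 − 54 + 3 = 368463/70.
  ∫_0^3 u'(x)^2 dx = ∫_0^3 (81*x^4 + 108*x^3 + 36*x^2) dx. Term by term:
    ∫_0^3 81*x^4 dx = 19683/5;  ∫_0^3 108*x^3 dx = 2187;  ∫_0^3 36*x^2 dx = 324.
  Sum: 19683/5 + 2187 + 324 = 32238/5.
Adding: ||u||_{H^1}^2 = 368463/70 + 32238/5 = 163959/14.


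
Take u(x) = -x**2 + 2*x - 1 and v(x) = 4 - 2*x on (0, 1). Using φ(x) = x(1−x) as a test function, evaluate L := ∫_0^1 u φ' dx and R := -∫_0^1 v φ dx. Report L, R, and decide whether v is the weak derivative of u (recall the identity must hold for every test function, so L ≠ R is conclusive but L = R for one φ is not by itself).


LHS = -1/6, RHS = -1/2. No, v is not the weak derivative of u.

u(x) = -x**2 + 2*x - 1, classical derivative u'(x) = 2 - 2*x.
φ(x) = x(1−x), so φ'(x) = 1 - 2*x.
Note φ(0) = φ(1) = 0, so the boundary term u·φ vanishes.
LHS = ∫_0^1 u(x) φ'(x) dx = ∫_0^1 (2*x^3 - 5*x^2 + 4*x - 1) dx. Term by term:
  ∫_0^1 2*x^3 dx = 1/2;  ∫_0^1 -5*x^2 dx = -5/3;  ∫_0^1 4*x dx = 2;
  ∫_0^1 -1 dx = -1.
Sum: 1/2 − 5/3 + 2 − 1 = -1/6.
So LHS = -1/6.
∫_0^1 v(x) φ(x) dx = ∫_0^1 (2*x^3 - 6*x^2 + 4*x) dx. Term by term:
  ∫_0^1 2*x^3 dx = 1/2;  ∫_0^1 -6*x^2 dx = -2;  ∫_0^1 4*x dx = 2.
Sum: 1/2 − 2 + 2 = 1/2.
So RHS = -∫_0^1 v(x) φ(x) dx = -1/2.
LHS − RHS = 1/3 ≠ 0, so the identity fails.
(For a valid weak derivative the identity must hold for EVERY test function, in particular this one. The failure shows v is NOT the weak derivative of u.)
Correct weak derivative would be u'(x) = 2 - 2*x.


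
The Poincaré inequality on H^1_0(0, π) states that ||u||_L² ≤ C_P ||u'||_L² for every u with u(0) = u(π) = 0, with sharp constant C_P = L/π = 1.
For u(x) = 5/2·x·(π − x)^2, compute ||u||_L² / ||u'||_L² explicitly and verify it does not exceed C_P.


||u||_L² / ||u'||_L² = sqrt(14)*π/14 < C_P = 1.

u(x) = 5/2·x·(π − x)^2, so u'(x) = 5*(x - π)*(3*x - π)/2.
u(x) = 5/2·x·(π − x)^2 vanishes at x = 0 and x = π, so u ∈ H^1_0(0, π). Differentiate via the product rule and integrate the resulting polynomials term by term.
  ∫_0^π u² dx = ∫_0^π (25*x^6/4 - 25*π*x^5 + 75*π^2*x^4/2 - 25*π^3*x^3 + 25*π^4*x^2/4) dx. Term by term:
    ∫_0^π 25*x^6/4 dx = 25*π^7/28;  ∫_0^π -25*π*x^5 dx = -25*π^7/6;  ∫_0^π 75*π^2*x^4/2 dx = 15*π^7/2;
    ∫_0^π -25*π^3*x^3 dx = -25*π^7/4;  ∫_0^π 25*π^4*x^2/4 dx = 25*π^7/12.
  Sum: 25*π^7/28 − 25*π^7/6 + 15*π^7/2 − 25*π^7/4 + 25*π^7/12 = 5*π^7/84.
  ∫_0^π (u')² dx = ∫_0^π (225*x^4/4 - 150*π*x^3 + 275*π^2*x^2/2 - 50*π^3*x + 25*π^4/4) dx. Term by term:
    ∫_0^π 225*x^4/4 dx = 45*π^5/4;  ∫_0^π -150*π*x^3 dx = -75*π^5/2;  ∫_0^π 275*π^2*x^2/2 dx = 275*π^5/6;
    ∫_0^π -50*π^3*x dx = -25*π^5;  ∫_0^π 25*π^4/4 dx = 25*π^5/4.
  Sum: 45*π^5/4 − 75*π^5/2 + 275*π^5/6 − 25*π^5 + 25*π^5/4 = 5*π^5/6.
∫_0^π u² dx = 5*π^7/84, so ||u||_L² = sqrt(105)*π^(7/2)/42.
∫_0^π (u')² dx = 5*π^5/6, so ||u'||_L² = sqrt(30)*π^(5/2)/6.
Ratio ||u||_L² / ||u'||_L² = sqrt(14)*π/14.
Sharp Poincaré constant on H^1_0(0, π) is C_P = L/π = 1, achieved by sin(x).
A polynomial bump cannot attain the sharp Poincaré constant (only the first sine eigenfunction does), so the ratio is strictly less than C_P, consistent with ||u||_L² ≤ C_P ||u'||_L².


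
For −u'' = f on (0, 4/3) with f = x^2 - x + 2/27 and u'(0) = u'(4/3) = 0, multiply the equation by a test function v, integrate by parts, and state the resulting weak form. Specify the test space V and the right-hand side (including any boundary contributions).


V = H^1(0, 4/3) (no boundary constraint on v; u is determined up to an additive constant); weak form: ∫_0^4/3 u'v' dx = ∫_0^4/3 (x^2 - x + 2/27) v dx for all v ∈ V.

Multiply both sides by a test function v and integrate from 0 to 4/3:
  ∫_0^4/3 −u''(x) v(x) dx = ∫_0^4/3 f(x) v(x) dx.
Integrate the LHS by parts once:
  ∫_0^4/3 −u'' v dx = −[u'(x) v(x)]_0^4/3 + ∫_0^4/3 u'(x) v'(x) dx.
Thus ∫_0^4/3 u'(x) v'(x) dx = ∫_0^4/3 f(x) v(x) dx + [u'(x) v(x)]_0^4/3.
Choose V so that boundary terms are either known or forced to vanish.
u has homogeneous Neumann: u'(0) = u'(4/3) = 0. So [u' v]_0^4/3 = 0·v(4/3) − 0·v(0) = 0 for any v; take V = H^1(0, 4/3).
Weak formulation: find u (satisfying any essential BC) such that ∫_0^4/3 u'(x) v'(x) dx = ∫_0^4/3 f v dx for all v ∈ V (homogeneous Neumann, so boundary terms vanish).
Substituting f(x) = x^2 - x + 2/27, the right-hand side is ∫_0^4/3 (x^2 - x + 2/27) v dx.
Compatibility check (pure Neumann): taking v ≡ 1 ∈ V gives 0 = ∫_0^4/3 f dx + (0) − (0), i.e. ∫_0^4/3 f dx must equal u'(0) − u'(4/3) = 0. Indeed ∫_0^4/3 (x^2 - x + 2/27) dx = 0, so the data are compatible. The solution is then unique only up to an additive constant (fix it e.g. by requiring ∫_0^4/3 u dx = 0).


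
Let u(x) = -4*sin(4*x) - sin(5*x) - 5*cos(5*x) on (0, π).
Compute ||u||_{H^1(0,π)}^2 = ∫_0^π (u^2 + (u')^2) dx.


||u||_{H^1(0,π)}^2 = -8320/9 + 474*π

u'(x) = 25*sin(5*x) - 16*cos(4*x) - 5*cos(5*x).
Expand u² and (u')² and integrate term by term on (0, π), using: for integers n ≥ 1, ∫_0^π sin²(nx) dx = ∫_0^π cos²(nx) dx = π/2; for n ≠ n', ∫_0^π sin(nx)sin(n'x) dx = ∫_0^π cos(nx)cos(n'x) dx = 0; and by product-to-sum, ∫_0^π sin(nx)cos(n'x) dx = ½∫_0^π [sin((n+n')x) + sin((n−n')x)] dx, which is 0 when n+n' is even and 2n/(n²−n'²) when n+n' is odd (it need not vanish on (0, π)).
  u² squared terms: (-1)²·∫sin(5x)² dx = 1·π/2 = π/2;  (-5)²·∫cos(5x)² dx = 25·π/2 = 25*π/2;  (-4)²·∫sin(4x)² dx = 16·π/2 = 8*π.
  u² cross terms: 2·(-1)·(-5)·∫sin(5x)·cos(5x) dx = 10·(0) = 0;  2·(-1)·(-4)·∫sin(5x)·sin(4x) dx = 8·(0) = 0;  2·(-5)·(-4)·∫cos(5x)·sin(4x) dx = 40·(-8/9) = -320/9.
  So ∫_0^π u² dx = π/2 + 25*π/2 + 8*π + 0 + 0 − 320/9 = -320/9 + 21*π.
  (u')² squared terms: (-16)²·∫cos(4x)² dx = 256·π/2 = 128*π;  (-5)²·∫cos(5x)² dx = 25·π/2 = 25*π/2;  (25)²·∫sin(5x)² dx = 625·π/2 = 625*π/2.
  (u')² cross terms: 2·(-16)·(-5)·∫cos(4x)·cos(5x) dx = 160·(0) = 0;  2·(-16)·(25)·∫cos(4x)·sin(5x) dx = -800·(10/9) = -8000/9;  2·(-5)·(25)·∫cos(5x)·sin(5x) dx = -250·(0) = 0.
  So ∫_0^π (u')² dx = 128*π + 25*π/2 + 625*π/2 + 0 − 8000/9 + 0 = -8000/9 + 453*π.
||u||_{H^1}^2 = (-320/9 + 21*π) + (-8000/9 + 453*π) = -8320/9 + 474*π.


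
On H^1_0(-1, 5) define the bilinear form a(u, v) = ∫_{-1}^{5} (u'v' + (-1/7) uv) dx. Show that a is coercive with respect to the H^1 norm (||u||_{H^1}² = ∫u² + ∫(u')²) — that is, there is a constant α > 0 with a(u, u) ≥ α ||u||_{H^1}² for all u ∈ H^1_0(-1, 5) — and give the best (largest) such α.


α = (-36/7 + π^2)/(π^2 + 36)

Coercivity of a(·,·) on H^1_0(-1, 5) means a(u, u) ≥ α ||u||_{H^1}² for every u ∈ H^1_0.
The interval has length L = 6, and Poincaré/coercivity depend only on L. Here a(u, u) = ∫(u')² + (-1/7)·∫u².
Here c = -1/7 < 0 with |c| < (π/L)² = π^2/36, so coercivity still holds. The condition a(u,u) ≥ α||u||_{H^1}² reads (1−α)∫(u')² ≥ (α−c)∫u². Any admissible α is ≤ 1 (rapidly oscillating u have ∫u²/∫(u')² → 0), and α = 1 would force 0 ≥ (1−c)∫u², impossible since c < 1; so 1−α > 0. By the sharp Poincaré inequality on H^1_0 of an interval of length L, ∫(u')² ≥ (π/L)²∫u² with equality for the first sine mode sin(π(x−x₀)/L) (x₀ the left endpoint), so the inequality holds for all u iff (1−α)(π/L)² ≥ α − c, i.e. α ≤ ((π/L)² + c)/((π/L)² + 1) = (1 + c(L/π)²)/(1 + (L/π)²). (Direct route, valid since c ≤ 0: Poincaré gives c∫u² ≥ c(L/π)²∫(u')², so a(u,u) ≥ (1 + c(L/π)²)∫(u')², while ||u||_{H^1}² ≤ (1 + (L/π)²)∫(u')²; dividing yields the same α.) With (π/L)² = π^2/36 and c = -1/7, the largest admissible constant is α = ((π/L)² + c)/((π/L)² + 1).
Simplifying, α = (-36/7 + π^2)/(π^2 + 36).


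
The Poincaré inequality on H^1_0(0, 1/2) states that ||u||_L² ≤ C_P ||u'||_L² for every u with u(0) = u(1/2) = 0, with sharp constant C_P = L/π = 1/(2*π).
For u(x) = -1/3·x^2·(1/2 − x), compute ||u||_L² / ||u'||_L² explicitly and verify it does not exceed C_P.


||u||_L² / ||u'||_L² = sqrt(14)/28 < C_P = 1/(2*π).

u(x) = -1/3·x^2·(1/2 − x), so u'(x) = x*(x - 1/3).
u(x) = -1/3·x^2·(1/2 − x) vanishes at x = 0 and x = 1/2, so u ∈ H^1_0(0, 1/2). Differentiate via the product rule and integrate the resulting polynomials term by term.
  ∫_0^1/2 u² dx = ∫_0^1/2 (x^6/9 - x^5/9 + x^4/36) dx. Term by term:
    ∫_0^1/2 x^6/9 dx = 1/8064;  ∫_0^1/2 -x^5/9 dx = -1/3456;  ∫_0^1/2 x^4/36 dx = 1/5760.
  Sum: 1/8064 − 1/3456 + 1/5760 = 1/120960.
  ∫_0^1/2 (u')² dx = ∫_0^1/2 (x^4 - 2*x^3/3 + x^2/9) dx. Term by term:
    ∫_0^1/2 x^4 dx = 1/160;  ∫_0^1/2 -2*x^3/3 dx = -1/96;  ∫_0^1/2 x^2/9 dx = 1/216.
  Sum: 1/160 − 1/96 + 1/216 = 1/2160.
∫_0^1/2 u² dx = 1/120960, so ||u||_L² = sqrt(210)/5040.
∫_0^1/2 (u')² dx = 1/2160, so ||u'||_L² = sqrt(15)/180.
Ratio ||u||_L² / ||u'||_L² = sqrt(14)/28.
Sharp Poincaré constant on H^1_0(0, 1/2) is C_P = L/π = 1/(2*π), achieved by sin(2*π·x).
A polynomial bump cannot attain the sharp Poincaré constant (only the first sine eigenfunction does), so the ratio is strictly less than C_P, consistent with ||u||_L² ≤ C_P ||u'||_L².


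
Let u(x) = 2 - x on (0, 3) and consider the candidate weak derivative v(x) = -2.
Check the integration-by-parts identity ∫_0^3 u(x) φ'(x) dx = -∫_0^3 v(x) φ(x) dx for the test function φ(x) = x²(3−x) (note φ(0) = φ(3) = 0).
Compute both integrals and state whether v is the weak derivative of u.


LHS = 27/4, RHS = 27/2. No, v is not the weak derivative of u.

u(x) = 2 - x, classical derivative u'(x) = -1.
φ(x) = x²(3−x), so φ'(x) = 3*x*(2 - x).
Note φ(0) = φ(3) = 0, so the boundary term u·φ vanishes.
LHS = ∫_0^3 u(x) φ'(x) dx = ∫_0^3 (3*x^3 - 12*x^2 + 12*x) dx. Term by term:
  ∫_0^3 3*x^3 dx = 243/4;  ∫_0^3 -12*x^2 dx = -108;  ∫_0^3 12*x dx = 54.
Sum: 243/4 − 108 + 54 = 27/4.
So LHS = 27/4.
∫_0^3 v(x) φ(x) dx = ∫_0^3 (2*x^3 - 6*x^2) dx. Term by term:
  ∫_0^3 2*x^3 dx = 81/2;  ∫_0^3 -6*x^2 dx = -54.
Sum: 81/2 − 54 = -27/2.
So RHS = -∫_0^3 v(x) φ(x) dx = 27/2.
LHS − RHS = -27/4 ≠ 0, so the identity fails.
(For a valid weak derivative the identity must hold for EVERY test function, in particular this one. The failure shows v is NOT the weak derivative of u.)
Correct weak derivative would be u'(x) = -1.


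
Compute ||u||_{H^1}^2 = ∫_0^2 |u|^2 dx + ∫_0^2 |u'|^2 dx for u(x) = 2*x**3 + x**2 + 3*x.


||u||_{H^1}^2 = 75818/105

The H^1 norm (squared) on an interval (0, L) is
  ||u||_{H^1}^2 = ∫_0^L u(x)^2 dx + ∫_0^L u'(x)^2 dx.
Compute u'(x) = 6*x**2 + 2*x + 3.
Then u(x)^2 = 4*x**6 + 4*x**5 + 13*x**4 + 6*x**3 + 9*x**2 and u'(x)^2 = 36*x**4 + 24*x**3 + 40*x**2 + 12*x + 9.
Integrate each monomial from 0 to 2 using ∫_0^2 c·x^n dx = c·2^(n+1)/(n+1):
  ∫_0^2 u(x)^2 dx = ∫_0^2 (4*x^6 + 4*x^5 + 13*x^4 + 6*x^3 + 9*x^2) dx. Term by term:
    ∫_0^2 4*x^6 dx = 512/7;  ∫_0^2 4*x^5 dx = 128/3;  ∫_0^2 13*x^4 dx = 416/5;
    ∫_0^2 6*x^3 dx = 24;  ∫_0^2 9*x^2 dx = 24.
  Sum: 512/7 + 128/3 + 416/5 + 24 + 24 = 25936/105.
  ∫_0^2 u'(x)^2 dx = ∫_0^2 (36*x^4 + 24*x^3 + 40*x^2 + 12*x + 9) dx. Term by term:
    ∫_0^2 36*x^4 dx = 1152/5;  ∫_0^2 24*x^3 dx = 96;  ∫_0^2 40*x^2 dx = 320/3;
    ∫_0^2 12*x dx = 24;  ∫_0^2 9 dx = 18.
  Sum: 1152/5 + 96 + 320/3 + 24 + 18 = 7126/15.
Adding: ||u||_{H^1}^2 = 25936/105 + 7126/15 = 75818/105.


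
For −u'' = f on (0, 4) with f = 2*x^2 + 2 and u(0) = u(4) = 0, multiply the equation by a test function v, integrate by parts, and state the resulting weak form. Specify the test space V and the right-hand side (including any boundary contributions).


V = H^1_0(0, 4) (so v(0) = v(4) = 0); weak form: ∫_0^4 u'v' dx = ∫_0^4 (2*x^2 + 2) v dx for all v ∈ V.

Multiply both sides by a test function v and integrate from 0 to 4:
  ∫_0^4 −u''(x) v(x) dx = ∫_0^4 f(x) v(x) dx.
Integrate the LHS by parts once:
  ∫_0^4 −u'' v dx = −[u'(x) v(x)]_0^4 + ∫_0^4 u'(x) v'(x) dx.
Thus ∫_0^4 u'(x) v'(x) dx = ∫_0^4 f(x) v(x) dx + [u'(x) v(x)]_0^4.
Choose V so that boundary terms are either known or forced to vanish.
u is Dirichlet: u(0) = u(4) = 0. Let V = H^1_0(0, 4); then v(0) = v(4) = 0, and [u' v]_0^4 = 0.
Weak formulation: find u (satisfying any essential BC) such that ∫_0^4 u'(x) v'(x) dx = ∫_0^4 f v dx for all v ∈ V.
Substituting f(x) = 2*x^2 + 2, the right-hand side is ∫_0^4 (2*x^2 + 2) v dx.


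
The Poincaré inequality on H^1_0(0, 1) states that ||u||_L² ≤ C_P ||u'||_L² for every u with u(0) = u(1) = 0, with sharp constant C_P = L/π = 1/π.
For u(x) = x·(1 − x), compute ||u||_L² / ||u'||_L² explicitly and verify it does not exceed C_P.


||u||_L² / ||u'||_L² = sqrt(10)/10 < C_P = 1/π.

u(x) = x·(1 − x), so u'(x) = 1 - 2*x.
u(x) = x·(1 − x) vanishes at x = 0 and x = 1, so u ∈ H^1_0(0, 1). Differentiate via the product rule and integrate the resulting polynomials term by term.
  ∫_0^1 u² dx = ∫_0^1 (x^4 - 2*x^3 + x^2) dx. Term by term:
    ∫_0^1 x^4 dx = 1/5;  ∫_0^1 -2*x^3 dx = -1/2;  ∫_0^1 x^2 dx = 1/3.
  Sum: 1/5 − 1/2 + 1/3 = 1/30.
  ∫_0^1 (u')² dx = ∫_0^1 (4*x^2 - 4*x + 1) dx. Term by term:
    ∫_0^1 4*x^2 dx = 4/3;  ∫_0^1 -4*x dx = -2;  ∫_0^1 1 dx = 1.
  Sum: 4/3 − 2 + 1 = 1/3.
∫_0^1 u² dx = 1/30, so ||u||_L² = sqrt(30)/30.
∫_0^1 (u')² dx = 1/3, so ||u'||_L² = sqrt(3)/3.
Ratio ||u||_L² / ||u'||_L² = sqrt(10)/10.
Sharp Poincaré constant on H^1_0(0, 1) is C_P = L/π = 1/π, achieved by sin(π·x).
A polynomial bump cannot attain the sharp Poincaré constant (only the first sine eigenfunction does), so the ratio is strictly less than C_P, consistent with ||u||_L² ≤ C_P ||u'||_L².


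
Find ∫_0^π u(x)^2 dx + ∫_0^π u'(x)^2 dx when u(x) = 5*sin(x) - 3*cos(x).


||u||_{H^1(0,π)}^2 = 34*π

u'(x) = 3*sin(x) + 5*cos(x).
Expand u² and (u')² and integrate term by term on (0, π), using: for integers n ≥ 1, ∫_0^π sin²(nx) dx = ∫_0^π cos²(nx) dx = π/2; for n ≠ n', ∫_0^π sin(nx)sin(n'x) dx = ∫_0^π cos(nx)cos(n'x) dx = 0; and by product-to-sum, ∫_0^π sin(nx)cos(n'x) dx = ½∫_0^π [sin((n+n')x) + sin((n−n')x)] dx, which is 0 when n+n' is even and 2n/(n²−n'²) when n+n' is odd (it need not vanish on (0, π)).
  u² squared terms: (-3)²·∫cos(x)² dx = 9·π/2 = 9*π/2;  (5)²·∫sin(x)² dx = 25·π/2 = 25*π/2.
  u² cross terms: 2·(-3)·(5)·∫cos(x)·sin(x) dx = -30·(0) = 0.
  So ∫_0^π u² dx = 9*π/2 + 25*π/2 + 0 = 17*π.
  (u')² squared terms: (3)²·∫sin(x)² dx = 9·π/2 = 9*π/2;  (5)²·∫cos(x)² dx = 25·π/2 = 25*π/2.
  (u')² cross terms: 2·(3)·(5)·∫sin(x)·cos(x) dx = 30·(0) = 0.
  So ∫_0^π (u')² dx = 9*π/2 + 25*π/2 + 0 = 17*π.
||u||_{H^1}^2 = (17*π) + (17*π) = 34*π.


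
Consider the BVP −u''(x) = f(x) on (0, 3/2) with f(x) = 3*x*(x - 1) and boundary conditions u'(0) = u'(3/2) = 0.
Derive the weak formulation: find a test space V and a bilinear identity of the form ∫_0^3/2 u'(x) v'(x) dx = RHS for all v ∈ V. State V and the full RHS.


V = H^1(0, 3/2) (no boundary constraint on v; u is determined up to an additive constant); weak form: ∫_0^3/2 u'v' dx = ∫_0^3/2 (3*x*(x - 1)) v dx for all v ∈ V.

Multiply both sides by a test function v and integrate from 0 to 3/2:
  ∫_0^3/2 −u''(x) v(x) dx = ∫_0^3/2 f(x) v(x) dx.
Integrate the LHS by parts once:
  ∫_0^3/2 −u'' v dx = −[u'(x) v(x)]_0^3/2 + ∫_0^3/2 u'(x) v'(x) dx.
Thus ∫_0^3/2 u'(x) v'(x) dx = ∫_0^3/2 f(x) v(x) dx + [u'(x) v(x)]_0^3/2.
Choose V so that boundary terms are either known or forced to vanish.
u has homogeneous Neumann: u'(0) = u'(3/2) = 0. So [u' v]_0^3/2 = 0·v(3/2) − 0·v(0) = 0 for any v; take V = H^1(0, 3/2).
Weak formulation: find u (satisfying any essential BC) such that ∫_0^3/2 u'(x) v'(x) dx = ∫_0^3/2 f v dx for all v ∈ V (homogeneous Neumann, so boundary terms vanish).
Substituting f(x) = 3*x*(x - 1), the right-hand side is ∫_0^3/2 (3*x*(x - 1)) v dx.
Compatibility check (pure Neumann): taking v ≡ 1 ∈ V gives 0 = ∫_0^3/2 f dx + (0) − (0), i.e. ∫_0^3/2 f dx must equal u'(0) − u'(3/2) = 0. Indeed ∫_0^3/2 (3*x*(x - 1)) dx = 0, so the data are compatible. The solution is then unique only up to an additive constant (fix it e.g. by requiring ∫_0^3/2 u dx = 0).


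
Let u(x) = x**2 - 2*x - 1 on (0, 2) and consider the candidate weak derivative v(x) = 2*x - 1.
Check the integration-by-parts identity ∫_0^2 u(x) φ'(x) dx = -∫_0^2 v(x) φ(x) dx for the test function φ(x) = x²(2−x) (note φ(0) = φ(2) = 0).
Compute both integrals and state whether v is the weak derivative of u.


LHS = -8/15, RHS = -28/15. No, v is not the weak derivative of u.

u(x) = x**2 - 2*x - 1, classical derivative u'(x) = 2*x - 2.
φ(x) = x²(2−x), so φ'(x) = x*(4 - 3*x).
Note φ(0) = φ(2) = 0, so the boundary term u·φ vanishes.
LHS = ∫_0^2 u(x) φ'(x) dx = ∫_0^2 (-3*x^4 + 10*x^3 - 5*x^2 - 4*x) dx. Term by term:
  ∫_0^2 -3*x^4 dx = -96/5;  ∫_0^2 10*x^3 dx = 40;  ∫_0^2 -5*x^2 dx = -40/3;
  ∫_0^2 -4*x dx = -8.
Sum: -96/5 + 40 − 40/3 − 8 = -8/15.
So LHS = -8/15.
∫_0^2 v(x) φ(x) dx = ∫_0^2 (-2*x^4 + 5*x^3 - 2*x^2) dx. Term by term:
  ∫_0^2 -2*x^4 dx = -64/5;  ∫_0^2 5*x^3 dx = 20;  ∫_0^2 -2*x^2 dx = -16/3.
Sum: -64/5 + 20 − 16/3 = 28/15.
So RHS = -∫_0^2 v(x) φ(x) dx = -28/15.
LHS − RHS = 4/3 ≠ 0, so the identity fails.
(For a valid weak derivative the identity must hold for EVERY test function, in particular this one. The failure shows v is NOT the weak derivative of u.)
Correct weak derivative would be u'(x) = 2*x - 2.


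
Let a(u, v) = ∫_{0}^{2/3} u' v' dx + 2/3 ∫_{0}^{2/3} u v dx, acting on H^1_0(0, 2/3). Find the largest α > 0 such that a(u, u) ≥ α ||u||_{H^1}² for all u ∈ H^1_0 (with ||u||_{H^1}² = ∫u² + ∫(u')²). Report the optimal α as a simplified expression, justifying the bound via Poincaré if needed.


α = (8 + 27*π^2)/(3*(4 + 9*π^2))

Coercivity of a(·,·) on H^1_0(0, 2/3) means a(u, u) ≥ α ||u||_{H^1}² for every u ∈ H^1_0.
The interval has length L = 2/3, and Poincaré/coercivity depend only on L. Here a(u, u) = ∫(u')² + (2/3)·∫u².
Here 0 < c = 2/3 < 1. The condition a(u,u) ≥ α||u||_{H^1}² reads (1−α)∫(u')² ≥ (α−c)∫u². Any admissible α is ≤ 1 (rapidly oscillating u have ∫u²/∫(u')² → 0), and α = 1 would force 0 ≥ (1−c)∫u², impossible since c < 1; so 1−α > 0. By the sharp Poincaré inequality on H^1_0 of an interval of length L, ∫(u')² ≥ (π/L)²∫u² with equality for the first sine mode sin(π(x−x₀)/L) (x₀ the left endpoint), so the inequality holds for all u iff (1−α)(π/L)² ≥ α − c, i.e. α ≤ ((π/L)² + c)/((π/L)² + 1) = (1 + c(L/π)²)/(1 + (L/π)²). With (π/L)² = 9*π^2/4 and c = 2/3, the largest admissible constant is α = ((π/L)² + c)/((π/L)² + 1).
Simplifying, α = (8 + 27*π^2)/(3*(4 + 9*π^2)).
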